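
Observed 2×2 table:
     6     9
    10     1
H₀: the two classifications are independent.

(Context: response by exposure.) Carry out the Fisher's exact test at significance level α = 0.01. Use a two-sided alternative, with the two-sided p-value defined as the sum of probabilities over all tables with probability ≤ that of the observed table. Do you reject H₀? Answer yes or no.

Margins: r₁=15, r₂=11, c₁=16, c₂=10, n=26
p_obs = C(15,6)·C(11,10)/C(26,16); sum pmf over tables with pmf ≤ p_obs
p-value (two-sided) = 0.01435
At α=0.01: p ≥ α → fail to reject H₀

reject H₀: no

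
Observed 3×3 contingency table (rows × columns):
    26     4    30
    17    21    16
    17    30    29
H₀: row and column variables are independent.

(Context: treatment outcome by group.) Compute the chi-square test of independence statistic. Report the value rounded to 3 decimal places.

test statistic = 22.753

Row totals [60, 54, 76], col totals [60, 55, 75], n=190
χ² = (26−18.95)²/18.95 + (4−17.37)²/17.37 + (30−23.68)²/23.68 + (17−17.05)²/17.05 + (21−15.63)²/15.63 + (16−21.32)²/21.32 + (17−24.00)²/24.00 + (30−22.00)²/22.00 + (29−30.00)²/30.00 = 22.7526
df = 4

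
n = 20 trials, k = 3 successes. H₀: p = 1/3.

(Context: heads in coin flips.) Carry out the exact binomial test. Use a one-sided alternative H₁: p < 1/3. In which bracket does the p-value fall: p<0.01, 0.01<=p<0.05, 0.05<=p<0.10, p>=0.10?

p-value bracket: 0.05<=p<0.10

Exact binomial: n=20, k=3, p₀=1/3=0.3333
P(X≤3) from Σ C(n,i)·p₀^i·(1−p₀)^(n−i)
p-value (one-sided, H₁ less) = 0.06045
→ bracket: 0.05<=p<0.10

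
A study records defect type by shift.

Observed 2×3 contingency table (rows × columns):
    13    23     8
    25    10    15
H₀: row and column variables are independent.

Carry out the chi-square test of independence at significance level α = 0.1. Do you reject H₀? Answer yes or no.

Row totals [44, 50], col totals [38, 33, 23], n=94
χ² = (13−17.79)²/17.79 + (23−15.45)²/15.45 + (8−10.77)²/10.77 + (25−20.21)²/20.21 + (10−17.55)²/17.55 + (15−12.23)²/12.23 = 10.7017
df = 2
p-value (upper-tail) = 0.00474
At α=0.1: p < α → reject H₀

reject H₀: yes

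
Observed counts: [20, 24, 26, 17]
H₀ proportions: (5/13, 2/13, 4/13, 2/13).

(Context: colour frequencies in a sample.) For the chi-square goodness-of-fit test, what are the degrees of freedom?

df = k − 1 = 4 − 1 = 3

degrees of freedom = 3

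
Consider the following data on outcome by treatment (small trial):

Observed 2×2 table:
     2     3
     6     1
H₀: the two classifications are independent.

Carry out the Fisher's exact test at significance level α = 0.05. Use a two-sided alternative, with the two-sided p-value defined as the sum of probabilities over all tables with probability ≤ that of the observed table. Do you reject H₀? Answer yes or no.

reject H₀: no

Margins: r₁=5, r₂=7, c₁=8, c₂=4, n=12
p_obs = C(5,2)·C(7,6)/C(12,8); sum pmf over tables with pmf ≤ p_obs
p-value (two-sided) = 0.22222
At α=0.05: p ≥ α → fail to reject H₀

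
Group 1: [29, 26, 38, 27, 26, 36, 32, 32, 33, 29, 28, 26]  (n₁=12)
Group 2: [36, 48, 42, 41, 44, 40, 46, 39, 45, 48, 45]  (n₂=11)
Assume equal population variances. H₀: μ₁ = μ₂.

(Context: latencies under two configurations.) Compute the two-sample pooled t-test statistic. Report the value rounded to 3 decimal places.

x̄₁=30.167, s₁=4.041, n₁=12
x̄₂=43.091, s₂=3.833, n₂=11
s_p² = [11·4.041² + 10·3.833²]/21 = 15.5512
SE = √(s_p²·(1/12+1/11)) = 1.6461
t = (30.167−43.091)/1.6461 = -7.8514
df = 21

test statistic = -7.851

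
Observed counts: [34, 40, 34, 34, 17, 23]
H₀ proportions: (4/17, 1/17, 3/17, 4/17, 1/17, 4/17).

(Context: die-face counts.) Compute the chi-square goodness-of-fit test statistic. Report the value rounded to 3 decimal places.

test statistic = 96.780

n = 182; E_i = n·p_i = [42.82, 10.71, 32.12, 42.82, 10.71, 42.82]
χ² = (34−42.82)²/42.82 + (40−10.71)²/10.71 + (34−32.12)²/32.12 + (34−42.82)²/42.82 + (17−10.71)²/10.71 + (23−42.82)²/42.82 = 96.7798
df = 5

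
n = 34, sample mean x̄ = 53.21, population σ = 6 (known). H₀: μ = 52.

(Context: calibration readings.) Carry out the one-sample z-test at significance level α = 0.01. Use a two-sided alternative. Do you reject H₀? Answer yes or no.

reject H₀: no

SE = σ/√n = 6/√34 = 1.0290
z = (x̄−μ₀)/SE = (53.21−52)/1.0290 = 1.1759
p-value (two-sided) = 0.23963
At α=0.01: p ≥ α → fail to reject H₀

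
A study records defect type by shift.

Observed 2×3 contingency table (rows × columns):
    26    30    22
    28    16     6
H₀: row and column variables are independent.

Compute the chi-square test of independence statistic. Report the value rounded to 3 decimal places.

test statistic = 7.722

Row totals [78, 50], col totals [54, 46, 28], n=128
χ² = (26−32.91)²/32.91 + (30−28.03)²/28.03 + (22−17.06)²/17.06 + (28−21.09)²/21.09 + (16−17.97)²/17.97 + (6−10.94)²/10.94 = 7.7223
df = 2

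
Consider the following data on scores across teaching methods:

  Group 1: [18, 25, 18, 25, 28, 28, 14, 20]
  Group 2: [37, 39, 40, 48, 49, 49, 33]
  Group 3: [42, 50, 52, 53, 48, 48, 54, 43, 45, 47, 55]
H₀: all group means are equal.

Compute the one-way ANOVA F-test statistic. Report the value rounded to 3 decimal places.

test statistic = 62.155

Group means [22.00, 42.14, 48.82], grand mean 38.769
SSB = Σnᵢ(x̄ᵢ−x̄)² = 3440.122; SSW = ΣΣ(x−x̄ᵢ)² = 636.494
MSB = 3440.122/2 = 1720.0609; MSW = 636.494/23 = 27.6736
F = MSB/MSW = 62.1552
df = (2, 23)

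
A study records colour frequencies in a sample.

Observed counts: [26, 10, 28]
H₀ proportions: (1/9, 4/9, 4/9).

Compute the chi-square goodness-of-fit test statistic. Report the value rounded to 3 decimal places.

n = 64; E_i = n·p_i = [7.11, 28.44, 28.44]
χ² = (26−7.11)²/7.11 + (10−28.44)²/28.44 + (28−28.44)²/28.44 = 62.1406
df = 2

test statistic = 62.141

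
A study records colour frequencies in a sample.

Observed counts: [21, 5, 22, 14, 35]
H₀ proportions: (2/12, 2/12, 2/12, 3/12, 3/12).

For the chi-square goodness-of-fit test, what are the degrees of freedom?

df = k − 1 = 5 − 1 = 4

degrees of freedom = 4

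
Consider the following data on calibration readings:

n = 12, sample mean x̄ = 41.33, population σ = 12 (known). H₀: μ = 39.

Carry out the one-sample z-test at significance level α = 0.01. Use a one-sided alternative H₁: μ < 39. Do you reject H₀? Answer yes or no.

SE = σ/√n = 12/√12 = 3.4641
z = (x̄−μ₀)/SE = (41.33−39)/3.4641 = 0.6726
p-value (one-sided, H₁ less) = 0.74940
At α=0.01: p ≥ α → fail to reject H₀

reject H₀: no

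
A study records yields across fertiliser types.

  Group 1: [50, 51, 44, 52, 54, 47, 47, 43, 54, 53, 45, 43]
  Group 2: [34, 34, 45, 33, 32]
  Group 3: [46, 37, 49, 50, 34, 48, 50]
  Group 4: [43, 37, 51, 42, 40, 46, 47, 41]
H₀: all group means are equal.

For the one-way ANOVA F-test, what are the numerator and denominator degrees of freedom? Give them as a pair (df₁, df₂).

degrees of freedom = [3, 28]

k = 4 groups, N = 32 total
df = (k−1, N−k) = (4−1, 32−4) = (3, 28)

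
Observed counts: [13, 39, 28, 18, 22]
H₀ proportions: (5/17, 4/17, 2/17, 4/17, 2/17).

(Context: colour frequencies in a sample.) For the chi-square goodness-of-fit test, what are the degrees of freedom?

df = k − 1 = 5 − 1 = 4

degrees of freedom = 4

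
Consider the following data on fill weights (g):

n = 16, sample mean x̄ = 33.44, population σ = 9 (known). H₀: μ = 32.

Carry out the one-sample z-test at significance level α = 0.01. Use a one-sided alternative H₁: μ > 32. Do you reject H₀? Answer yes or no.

reject H₀: no

SE = σ/√n = 9/√16 = 2.2500
z = (x̄−μ₀)/SE = (33.44−32)/2.2500 = 0.6400
p-value (one-sided, H₁ greater) = 0.26109
At α=0.01: p ≥ α → fail to reject H₀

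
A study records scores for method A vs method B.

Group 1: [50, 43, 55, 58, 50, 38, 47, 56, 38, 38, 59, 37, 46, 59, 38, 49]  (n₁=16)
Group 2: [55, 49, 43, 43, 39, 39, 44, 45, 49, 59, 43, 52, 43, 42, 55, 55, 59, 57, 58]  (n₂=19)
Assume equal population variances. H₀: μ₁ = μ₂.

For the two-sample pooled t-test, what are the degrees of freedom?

df = n₁ + n₂ − 2 = 16 + 19 − 2 = 33

degrees of freedom = 33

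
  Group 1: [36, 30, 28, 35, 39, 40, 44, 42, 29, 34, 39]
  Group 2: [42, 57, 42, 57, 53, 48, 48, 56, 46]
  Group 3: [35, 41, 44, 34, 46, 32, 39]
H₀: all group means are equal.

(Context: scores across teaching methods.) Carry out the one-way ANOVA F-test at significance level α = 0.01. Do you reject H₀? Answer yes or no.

Group means [36.00, 49.89, 38.71], grand mean 41.333
SSB = Σnᵢ(x̄ᵢ−x̄)² = 1019.683; SSW = ΣΣ(x−x̄ᵢ)² = 750.317
MSB = 1019.683/2 = 509.8413; MSW = 750.317/24 = 31.2632
F = MSB/MSW = 16.3080
df = (2, 24)
p-value (upper-tail) = 0.00003
At α=0.01: p < α → reject H₀

reject H₀: yes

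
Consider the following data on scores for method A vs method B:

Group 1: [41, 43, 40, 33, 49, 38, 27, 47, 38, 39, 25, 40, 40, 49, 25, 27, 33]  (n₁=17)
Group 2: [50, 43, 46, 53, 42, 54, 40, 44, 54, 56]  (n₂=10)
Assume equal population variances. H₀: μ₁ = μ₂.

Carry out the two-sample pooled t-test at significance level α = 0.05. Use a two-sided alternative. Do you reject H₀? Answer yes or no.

reject H₀: yes

x̄₁=37.294, s₁=7.872, n₁=17
x̄₂=48.200, s₂=5.865, n₂=10
s_p² = [16·7.872² + 9·5.865²]/25 = 52.0452
SE = √(s_p²·(1/17+1/10)) = 2.8751
t = (37.294−48.200)/2.8751 = -3.7933
df = 25
p-value (two-sided) = 0.00084
At α=0.05: p < α → reject H₀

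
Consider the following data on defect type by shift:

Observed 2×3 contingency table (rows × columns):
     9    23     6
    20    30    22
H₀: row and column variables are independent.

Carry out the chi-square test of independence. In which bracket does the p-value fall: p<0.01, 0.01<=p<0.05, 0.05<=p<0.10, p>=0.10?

p-value bracket: p>=0.10

Row totals [38, 72], col totals [29, 53, 28], n=110
χ² = (9−10.02)²/10.02 + (23−18.31)²/18.31 + (6−9.67)²/9.67 + (20−18.98)²/18.98 + (30−34.69)²/34.69 + (22−18.33)²/18.33 = 4.1248
df = 2
p-value (upper-tail) = 0.12715
→ bracket: p>=0.10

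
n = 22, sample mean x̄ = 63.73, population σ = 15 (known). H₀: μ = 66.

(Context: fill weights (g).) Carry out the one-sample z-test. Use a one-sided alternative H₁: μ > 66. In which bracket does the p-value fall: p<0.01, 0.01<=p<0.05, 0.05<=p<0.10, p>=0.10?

p-value bracket: p>=0.10

SE = σ/√n = 15/√22 = 3.1980
z = (x̄−μ₀)/SE = (63.73−66)/3.1980 = -0.7098
p-value (one-sided, H₁ greater) = 0.76109
→ bracket: p>=0.10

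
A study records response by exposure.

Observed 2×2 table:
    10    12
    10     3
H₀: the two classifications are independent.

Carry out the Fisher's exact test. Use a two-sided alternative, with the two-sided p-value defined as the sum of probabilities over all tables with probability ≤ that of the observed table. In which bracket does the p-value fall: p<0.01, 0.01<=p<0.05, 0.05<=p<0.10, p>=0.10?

Margins: r₁=22, r₂=13, c₁=20, c₂=15, n=35
p_obs = C(22,10)·C(13,10)/C(35,20); sum pmf over tables with pmf ≤ p_obs
p-value (two-sided) = 0.08914
→ bracket: 0.05<=p<0.10

p-value bracket: 0.05<=p<0.10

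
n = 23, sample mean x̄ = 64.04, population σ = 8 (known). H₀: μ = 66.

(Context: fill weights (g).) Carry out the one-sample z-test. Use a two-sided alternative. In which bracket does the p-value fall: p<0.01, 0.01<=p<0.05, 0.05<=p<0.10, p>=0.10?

SE = σ/√n = 8/√23 = 1.6681
z = (x̄−μ₀)/SE = (64.04−66)/1.6681 = -1.1750
p-value (two-sided) = 0.24000
→ bracket: p>=0.10

p-value bracket: p>=0.10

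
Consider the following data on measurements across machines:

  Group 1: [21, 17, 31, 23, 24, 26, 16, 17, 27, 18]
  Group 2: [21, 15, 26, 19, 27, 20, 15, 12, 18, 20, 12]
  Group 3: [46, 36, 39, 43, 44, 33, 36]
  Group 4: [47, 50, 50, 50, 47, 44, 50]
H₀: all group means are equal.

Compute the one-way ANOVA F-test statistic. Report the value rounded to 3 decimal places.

test statistic = 79.662

Group means [22.00, 18.64, 39.57, 48.29], grand mean 29.714
SSB = Σnᵢ(x̄ᵢ−x̄)² = 5039.455; SSW = ΣΣ(x−x̄ᵢ)² = 653.688
MSB = 5039.455/3 = 1679.8182; MSW = 653.688/31 = 21.0867
F = MSB/MSW = 79.6624
df = (3, 31)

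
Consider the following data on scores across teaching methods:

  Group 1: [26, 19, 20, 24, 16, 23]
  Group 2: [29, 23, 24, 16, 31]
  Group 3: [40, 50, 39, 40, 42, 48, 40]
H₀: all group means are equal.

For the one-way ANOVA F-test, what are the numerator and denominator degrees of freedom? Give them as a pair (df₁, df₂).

degrees of freedom = [2, 15]

k = 3 groups, N = 18 total
df = (k−1, N−k) = (3−1, 18−3) = (2, 15)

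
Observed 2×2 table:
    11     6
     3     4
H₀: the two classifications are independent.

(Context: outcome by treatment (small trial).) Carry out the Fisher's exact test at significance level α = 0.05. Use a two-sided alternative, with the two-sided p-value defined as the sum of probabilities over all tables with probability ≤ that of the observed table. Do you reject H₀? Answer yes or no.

Margins: r₁=17, r₂=7, c₁=14, c₂=10, n=24
p_obs = C(17,11)·C(7,3)/C(24,14); sum pmf over tables with pmf ≤ p_obs
p-value (two-sided) = 0.39264
At α=0.05: p ≥ α → fail to reject H₀

reject H₀: no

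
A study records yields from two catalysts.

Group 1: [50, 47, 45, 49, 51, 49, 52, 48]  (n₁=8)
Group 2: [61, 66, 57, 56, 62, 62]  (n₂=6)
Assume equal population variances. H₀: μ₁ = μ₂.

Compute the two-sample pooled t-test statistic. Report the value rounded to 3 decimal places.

test statistic = -7.481

x̄₁=48.875, s₁=2.232, n₁=8
x̄₂=60.667, s₂=3.670, n₂=6
s_p² = [7·2.232² + 5·3.670²]/12 = 8.5174
SE = √(s_p²·(1/8+1/6)) = 1.5761
t = (48.875−60.667)/1.5761 = -7.4813
df = 12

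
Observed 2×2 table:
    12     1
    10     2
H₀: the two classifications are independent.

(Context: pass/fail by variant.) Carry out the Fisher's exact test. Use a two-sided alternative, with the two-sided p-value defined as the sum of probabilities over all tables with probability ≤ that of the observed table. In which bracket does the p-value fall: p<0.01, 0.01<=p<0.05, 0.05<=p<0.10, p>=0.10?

Margins: r₁=13, r₂=12, c₁=22, c₂=3, n=25
p_obs = C(13,12)·C(12,10)/C(25,22); sum pmf over tables with pmf ≤ p_obs
p-value (two-sided) = 0.59304
→ bracket: p>=0.10

p-value bracket: p>=0.10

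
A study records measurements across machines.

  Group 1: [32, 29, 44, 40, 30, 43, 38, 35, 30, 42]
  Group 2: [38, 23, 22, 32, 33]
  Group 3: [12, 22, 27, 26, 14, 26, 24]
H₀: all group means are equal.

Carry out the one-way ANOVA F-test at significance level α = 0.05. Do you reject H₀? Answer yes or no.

Group means [36.30, 29.60, 21.57], grand mean 30.091
SSB = Σnᵢ(x̄ᵢ−x̄)² = 894.804; SSW = ΣΣ(x−x̄ᵢ)² = 719.014
MSB = 894.804/2 = 447.4019; MSW = 719.014/19 = 37.8429
F = MSB/MSW = 11.8226
df = (2, 19)
p-value (upper-tail) = 0.00046
At α=0.05: p < α → reject H₀

reject H₀: yes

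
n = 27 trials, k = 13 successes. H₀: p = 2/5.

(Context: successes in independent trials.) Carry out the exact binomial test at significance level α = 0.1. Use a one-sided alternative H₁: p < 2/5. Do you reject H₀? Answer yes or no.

Exact binomial: n=27, k=13, p₀=2/5=0.4000
P(X≤13) from Σ C(n,i)·p₀^i·(1−p₀)^(n−i)
p-value (one-sided, H₁ less) = 0.85535
At α=0.1: p ≥ α → fail to reject H₀

reject H₀: no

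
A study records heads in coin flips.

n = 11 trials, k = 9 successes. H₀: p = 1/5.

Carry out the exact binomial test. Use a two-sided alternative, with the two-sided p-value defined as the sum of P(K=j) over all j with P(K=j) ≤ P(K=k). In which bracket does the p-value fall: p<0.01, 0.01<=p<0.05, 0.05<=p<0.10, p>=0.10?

Exact binomial: n=11, k=9, p₀=1/5=0.2000
P(X=j) = C(n,j)·p₀^j·(1−p₀)^(n−j); p = Σ P(X=j) over j with P(X=j) ≤ P(X=9)
p-value (two-sided) = 0.00002
→ bracket: p<0.01

p-value bracket: p<0.01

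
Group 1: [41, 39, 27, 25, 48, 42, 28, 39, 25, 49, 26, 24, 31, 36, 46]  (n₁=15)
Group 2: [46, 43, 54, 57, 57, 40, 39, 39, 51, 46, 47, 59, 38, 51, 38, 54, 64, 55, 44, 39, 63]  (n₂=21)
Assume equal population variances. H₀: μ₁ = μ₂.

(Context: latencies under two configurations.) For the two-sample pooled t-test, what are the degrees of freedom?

degrees of freedom = 34

df = n₁ + n₂ − 2 = 15 + 21 − 2 = 34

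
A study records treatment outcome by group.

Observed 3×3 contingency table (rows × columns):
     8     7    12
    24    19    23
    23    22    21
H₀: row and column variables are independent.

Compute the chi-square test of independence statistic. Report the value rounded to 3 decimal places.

Row totals [27, 66, 66], col totals [55, 48, 56], n=159
χ² = (8−9.34)²/9.34 + (7−8.15)²/8.15 + (12−9.51)²/9.51 + (24−22.83)²/22.83 + (19−19.92)²/19.92 + (23−23.25)²/23.25 + (23−22.83)²/22.83 + (22−19.92)²/19.92 + (21−23.25)²/23.25 = 1.5467
df = 4

test statistic = 1.547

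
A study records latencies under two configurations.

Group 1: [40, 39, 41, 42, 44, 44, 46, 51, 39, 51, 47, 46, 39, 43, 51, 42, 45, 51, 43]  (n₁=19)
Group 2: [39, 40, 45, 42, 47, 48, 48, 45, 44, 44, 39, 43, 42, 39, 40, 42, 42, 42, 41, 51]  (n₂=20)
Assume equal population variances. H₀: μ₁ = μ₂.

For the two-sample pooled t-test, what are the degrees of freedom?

degrees of freedom = 37

df = n₁ + n₂ − 2 = 19 + 20 − 2 = 37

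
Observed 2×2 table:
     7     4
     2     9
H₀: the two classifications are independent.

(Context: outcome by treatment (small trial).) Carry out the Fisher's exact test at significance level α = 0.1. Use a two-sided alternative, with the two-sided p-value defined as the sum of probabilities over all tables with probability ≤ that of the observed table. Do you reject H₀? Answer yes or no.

reject H₀: yes

Margins: r₁=11, r₂=11, c₁=9, c₂=13, n=22
p_obs = C(11,7)·C(11,2)/C(22,9); sum pmf over tables with pmf ≤ p_obs
p-value (two-sided) = 0.08050
At α=0.1: p < α → reject H₀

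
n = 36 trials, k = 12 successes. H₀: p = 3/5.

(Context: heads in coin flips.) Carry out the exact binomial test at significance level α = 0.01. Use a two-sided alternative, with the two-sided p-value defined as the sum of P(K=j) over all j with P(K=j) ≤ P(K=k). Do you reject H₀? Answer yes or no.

Exact binomial: n=36, k=12, p₀=3/5=0.6000
P(X=j) = C(n,j)·p₀^j·(1−p₀)^(n−j); p = Σ P(X=j) over j with P(X=j) ≤ P(X=12)
p-value (two-sided) = 0.00176
At α=0.01: p < α → reject H₀

reject H₀: yes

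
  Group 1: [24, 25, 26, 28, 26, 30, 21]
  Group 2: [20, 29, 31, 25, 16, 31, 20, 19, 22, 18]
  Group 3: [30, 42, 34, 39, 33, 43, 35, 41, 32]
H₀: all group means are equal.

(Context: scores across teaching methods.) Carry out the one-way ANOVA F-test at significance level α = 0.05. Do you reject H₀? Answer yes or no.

Group means [25.71, 23.10, 36.56], grand mean 28.462
SSB = Σnᵢ(x̄ᵢ−x̄)² = 929.911; SSW = ΣΣ(x−x̄ᵢ)² = 508.551
MSB = 929.911/2 = 464.9554; MSW = 508.551/23 = 22.1109
F = MSB/MSW = 21.0283
df = (2, 23)
p-value (upper-tail) = 0.00001
At α=0.05: p < α → reject H₀

reject H₀: yes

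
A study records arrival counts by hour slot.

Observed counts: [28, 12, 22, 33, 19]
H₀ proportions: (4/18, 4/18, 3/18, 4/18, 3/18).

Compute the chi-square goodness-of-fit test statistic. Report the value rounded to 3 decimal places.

test statistic = 10.092

n = 114; E_i = n·p_i = [25.33, 25.33, 19.00, 25.33, 19.00]
χ² = (28−25.33)²/25.33 + (12−25.33)²/25.33 + (22−19.00)²/19.00 + (33−25.33)²/25.33 + (19−19.00)²/19.00 = 10.0921
df = 4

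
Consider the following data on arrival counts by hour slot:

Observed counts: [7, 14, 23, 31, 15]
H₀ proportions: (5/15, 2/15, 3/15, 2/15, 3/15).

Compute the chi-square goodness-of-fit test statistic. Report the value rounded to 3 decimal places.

test statistic = 49.939

n = 90; E_i = n·p_i = [30.00, 12.00, 18.00, 12.00, 18.00]
χ² = (7−30.00)²/30.00 + (14−12.00)²/12.00 + (23−18.00)²/18.00 + (31−12.00)²/12.00 + (15−18.00)²/18.00 = 49.9389
df = 4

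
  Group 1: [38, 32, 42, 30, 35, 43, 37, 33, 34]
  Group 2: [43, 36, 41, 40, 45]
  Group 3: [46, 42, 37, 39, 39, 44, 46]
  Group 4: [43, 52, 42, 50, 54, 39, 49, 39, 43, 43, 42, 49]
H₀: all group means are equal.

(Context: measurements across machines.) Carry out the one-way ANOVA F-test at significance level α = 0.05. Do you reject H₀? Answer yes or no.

reject H₀: yes

Group means [36.00, 41.00, 41.86, 45.42], grand mean 41.424
SSB = Σnᵢ(x̄ᵢ−x̄)² = 458.287; SSW = ΣΣ(x−x̄ᵢ)² = 567.774
MSB = 458.287/3 = 152.7623; MSW = 567.774/29 = 19.5784
F = MSB/MSW = 7.8026
df = (3, 29)
p-value (upper-tail) = 0.00057
At α=0.05: p < α → reject H₀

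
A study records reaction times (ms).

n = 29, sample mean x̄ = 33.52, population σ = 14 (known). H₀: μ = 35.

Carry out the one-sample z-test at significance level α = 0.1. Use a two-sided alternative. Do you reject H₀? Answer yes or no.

reject H₀: no

SE = σ/√n = 14/√29 = 2.5997
z = (x̄−μ₀)/SE = (33.52−35)/2.5997 = -0.5693
p-value (two-sided) = 0.56916
At α=0.1: p ≥ α → fail to reject H₀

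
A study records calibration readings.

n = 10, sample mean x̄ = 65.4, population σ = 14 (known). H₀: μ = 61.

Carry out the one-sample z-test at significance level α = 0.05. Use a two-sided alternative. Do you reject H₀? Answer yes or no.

reject H₀: no

SE = σ/√n = 14/√10 = 4.4272
z = (x̄−μ₀)/SE = (65.4−61)/4.4272 = 0.9939
p-value (two-sided) = 0.32029
At α=0.05: p ≥ α → fail to reject H₀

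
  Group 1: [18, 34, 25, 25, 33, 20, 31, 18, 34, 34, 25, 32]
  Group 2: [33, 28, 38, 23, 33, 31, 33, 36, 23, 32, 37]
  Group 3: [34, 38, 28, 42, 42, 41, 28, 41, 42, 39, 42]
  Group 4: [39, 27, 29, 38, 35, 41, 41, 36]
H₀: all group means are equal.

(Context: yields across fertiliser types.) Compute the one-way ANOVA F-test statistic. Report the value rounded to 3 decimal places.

Group means [27.42, 31.55, 37.91, 35.75], grand mean 32.833
SSB = Σnᵢ(x̄ᵢ−x̄)² = 721.780; SSW = ΣΣ(x−x̄ᵢ)² = 1194.053
MSB = 721.780/3 = 240.5934; MSW = 1194.053/38 = 31.4224
F = MSB/MSW = 7.6567
df = (3, 38)

test statistic = 7.657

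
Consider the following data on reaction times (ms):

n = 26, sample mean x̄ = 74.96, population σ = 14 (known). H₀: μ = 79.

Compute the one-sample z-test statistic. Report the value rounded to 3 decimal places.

test statistic = -1.471

SE = σ/√n = 14/√26 = 2.7456
z = (x̄−μ₀)/SE = (74.96−79)/2.7456 = -1.4714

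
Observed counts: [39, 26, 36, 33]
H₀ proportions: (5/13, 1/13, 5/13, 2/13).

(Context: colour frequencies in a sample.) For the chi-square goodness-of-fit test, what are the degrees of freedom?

df = k − 1 = 4 − 1 = 3

degrees of freedom = 3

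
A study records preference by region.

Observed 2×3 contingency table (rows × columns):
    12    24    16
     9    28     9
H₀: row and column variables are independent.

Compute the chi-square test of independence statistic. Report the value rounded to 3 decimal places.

test statistic = 2.338

Row totals [52, 46], col totals [21, 52, 25], n=98
χ² = (12−11.14)²/11.14 + (24−27.59)²/27.59 + (16−13.27)²/13.27 + (9−9.86)²/9.86 + (28−24.41)²/24.41 + (9−11.73)²/11.73 = 2.3377
df = 2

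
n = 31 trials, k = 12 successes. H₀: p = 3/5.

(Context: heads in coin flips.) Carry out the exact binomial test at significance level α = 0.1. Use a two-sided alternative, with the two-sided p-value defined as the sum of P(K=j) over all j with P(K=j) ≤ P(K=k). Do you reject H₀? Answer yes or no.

reject H₀: yes

Exact binomial: n=31, k=12, p₀=3/5=0.6000
P(X=j) = C(n,j)·p₀^j·(1−p₀)^(n−j); p = Σ P(X=j) over j with P(X=j) ≤ P(X=12)
p-value (two-sided) = 0.01748
At α=0.1: p < α → reject H₀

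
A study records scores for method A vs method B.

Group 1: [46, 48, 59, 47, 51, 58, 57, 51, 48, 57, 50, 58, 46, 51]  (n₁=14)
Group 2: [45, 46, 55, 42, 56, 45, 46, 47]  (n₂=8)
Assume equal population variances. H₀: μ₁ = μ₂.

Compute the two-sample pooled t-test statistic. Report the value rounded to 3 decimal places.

test statistic = 1.920

x̄₁=51.929, s₁=4.859, n₁=14
x̄₂=47.750, s₂=5.007, n₂=8
s_p² = [13·4.859² + 7·5.007²]/20 = 24.1214
SE = √(s_p²·(1/14+1/8)) = 2.1767
t = (51.929−47.750)/2.1767 = 1.9197
df = 20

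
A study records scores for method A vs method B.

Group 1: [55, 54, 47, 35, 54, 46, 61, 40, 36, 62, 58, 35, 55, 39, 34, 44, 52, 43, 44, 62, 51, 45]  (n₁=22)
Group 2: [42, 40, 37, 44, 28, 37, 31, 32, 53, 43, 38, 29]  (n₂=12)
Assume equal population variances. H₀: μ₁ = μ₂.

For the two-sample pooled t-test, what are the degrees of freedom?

degrees of freedom = 32

df = n₁ + n₂ − 2 = 22 + 12 − 2 = 32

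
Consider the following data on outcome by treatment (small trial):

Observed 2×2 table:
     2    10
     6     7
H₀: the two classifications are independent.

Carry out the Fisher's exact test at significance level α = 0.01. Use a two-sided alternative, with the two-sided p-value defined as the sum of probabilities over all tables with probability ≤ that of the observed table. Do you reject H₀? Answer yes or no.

Margins: r₁=12, r₂=13, c₁=8, c₂=17, n=25
p_obs = C(12,2)·C(13,6)/C(25,8); sum pmf over tables with pmf ≤ p_obs
p-value (two-sided) = 0.20156
At α=0.01: p ≥ α → fail to reject H₀

reject H₀: no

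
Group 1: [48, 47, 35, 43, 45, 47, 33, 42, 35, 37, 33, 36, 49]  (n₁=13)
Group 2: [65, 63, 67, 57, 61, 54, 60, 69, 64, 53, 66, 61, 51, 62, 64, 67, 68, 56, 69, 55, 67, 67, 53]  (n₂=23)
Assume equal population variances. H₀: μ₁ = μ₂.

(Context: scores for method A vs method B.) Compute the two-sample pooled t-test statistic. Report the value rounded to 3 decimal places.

x̄₁=40.769, s₁=6.099, n₁=13
x̄₂=61.696, s₂=5.756, n₂=23
s_p² = [12·6.099² + 22·5.756²]/34 = 34.5640
SE = √(s_p²·(1/13+1/23)) = 2.0400
t = (40.769−61.696)/2.0400 = -10.2581
df = 34

test statistic = -10.258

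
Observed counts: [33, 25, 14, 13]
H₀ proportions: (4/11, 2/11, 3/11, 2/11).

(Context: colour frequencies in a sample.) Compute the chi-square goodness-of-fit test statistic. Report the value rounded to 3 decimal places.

n = 85; E_i = n·p_i = [30.91, 15.45, 23.18, 15.45]
χ² = (33−30.91)²/30.91 + (25−15.45)²/15.45 + (14−23.18)²/23.18 + (13−15.45)²/15.45 = 10.0637
df = 3

test statistic = 10.064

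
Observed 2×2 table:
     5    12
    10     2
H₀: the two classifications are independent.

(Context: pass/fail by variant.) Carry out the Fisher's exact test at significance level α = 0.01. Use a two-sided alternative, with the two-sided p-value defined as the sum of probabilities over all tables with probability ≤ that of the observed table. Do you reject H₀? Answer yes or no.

Margins: r₁=17, r₂=12, c₁=15, c₂=14, n=29
p_obs = C(17,5)·C(12,10)/C(29,15); sum pmf over tables with pmf ≤ p_obs
p-value (two-sided) = 0.00778
At α=0.01: p < α → reject H₀

reject H₀: yes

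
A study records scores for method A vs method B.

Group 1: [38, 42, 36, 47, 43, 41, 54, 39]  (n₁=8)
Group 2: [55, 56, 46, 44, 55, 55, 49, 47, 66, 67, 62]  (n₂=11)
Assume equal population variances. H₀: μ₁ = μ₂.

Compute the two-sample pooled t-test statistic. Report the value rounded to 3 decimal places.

test statistic = -3.730

x̄₁=42.500, s₁=5.732, n₁=8
x̄₂=54.727, s₂=7.850, n₂=11
s_p² = [7·5.732² + 10·7.850²]/17 = 49.7754
SE = √(s_p²·(1/8+1/11)) = 3.2783
t = (42.500−54.727)/3.2783 = -3.7298
df = 17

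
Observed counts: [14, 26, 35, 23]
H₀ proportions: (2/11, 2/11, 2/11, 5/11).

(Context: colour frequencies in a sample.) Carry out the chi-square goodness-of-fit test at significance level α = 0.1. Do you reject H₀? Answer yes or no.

reject H₀: yes

n = 98; E_i = n·p_i = [17.82, 17.82, 17.82, 44.55]
χ² = (14−17.82)²/17.82 + (26−17.82)²/17.82 + (35−17.82)²/17.82 + (23−44.55)²/44.55 = 31.5643
df = 3
p-value (upper-tail) = 0.00000
At α=0.1: p < α → reject H₀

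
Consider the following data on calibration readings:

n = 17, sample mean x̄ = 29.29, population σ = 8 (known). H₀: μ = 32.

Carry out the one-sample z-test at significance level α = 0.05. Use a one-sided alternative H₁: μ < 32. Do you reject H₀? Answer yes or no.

SE = σ/√n = 8/√17 = 1.9403
z = (x̄−μ₀)/SE = (29.29−32)/1.9403 = -1.3967
p-value (one-sided, H₁ less) = 0.08125
At α=0.05: p ≥ α → fail to reject H₀

reject H₀: no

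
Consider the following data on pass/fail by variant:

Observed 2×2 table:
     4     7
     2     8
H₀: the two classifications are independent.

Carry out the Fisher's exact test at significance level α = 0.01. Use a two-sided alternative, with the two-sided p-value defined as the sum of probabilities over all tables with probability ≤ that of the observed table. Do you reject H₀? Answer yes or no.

Margins: r₁=11, r₂=10, c₁=6, c₂=15, n=21
p_obs = C(11,4)·C(10,2)/C(21,6); sum pmf over tables with pmf ≤ p_obs
p-value (two-sided) = 0.63512
At α=0.01: p ≥ α → fail to reject H₀

reject H₀: no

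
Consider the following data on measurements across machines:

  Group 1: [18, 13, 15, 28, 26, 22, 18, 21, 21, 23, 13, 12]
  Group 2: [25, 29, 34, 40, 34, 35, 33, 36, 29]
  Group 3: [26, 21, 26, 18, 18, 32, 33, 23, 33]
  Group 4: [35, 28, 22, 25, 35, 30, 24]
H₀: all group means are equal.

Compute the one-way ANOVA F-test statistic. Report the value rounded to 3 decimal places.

Group means [19.17, 32.78, 25.56, 28.43], grand mean 25.784
SSB = Σnᵢ(x̄ᵢ−x̄)² = 1015.112; SSW = ΣΣ(x−x̄ᵢ)² = 917.159
MSB = 1015.112/3 = 338.3705; MSW = 917.159/33 = 27.7927
F = MSB/MSW = 12.1748
df = (3, 33)

test statistic = 12.175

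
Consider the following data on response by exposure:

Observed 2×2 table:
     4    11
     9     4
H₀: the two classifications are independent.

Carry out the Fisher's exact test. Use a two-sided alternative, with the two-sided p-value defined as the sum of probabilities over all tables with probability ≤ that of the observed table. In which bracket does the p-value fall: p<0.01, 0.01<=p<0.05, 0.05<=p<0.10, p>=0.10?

p-value bracket: 0.05<=p<0.10

Margins: r₁=15, r₂=13, c₁=13, c₂=15, n=28
p_obs = C(15,4)·C(13,9)/C(28,13); sum pmf over tables with pmf ≤ p_obs
p-value (two-sided) = 0.05571
→ bracket: 0.05<=p<0.10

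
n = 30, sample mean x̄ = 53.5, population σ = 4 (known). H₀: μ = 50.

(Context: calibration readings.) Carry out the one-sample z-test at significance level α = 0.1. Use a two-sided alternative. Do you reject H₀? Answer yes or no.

SE = σ/√n = 4/√30 = 0.7303
z = (x̄−μ₀)/SE = (53.5−50)/0.7303 = 4.7926
p-value (two-sided) = 0.00000
At α=0.1: p < α → reject H₀

reject H₀: yes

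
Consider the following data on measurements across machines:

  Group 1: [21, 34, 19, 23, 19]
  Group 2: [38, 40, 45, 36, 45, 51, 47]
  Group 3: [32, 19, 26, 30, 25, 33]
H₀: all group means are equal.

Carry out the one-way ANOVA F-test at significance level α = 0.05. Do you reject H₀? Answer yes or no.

reject H₀: yes

Group means [23.20, 43.14, 27.50], grand mean 32.389
SSB = Σnᵢ(x̄ᵢ−x̄)² = 1375.121; SSW = ΣΣ(x−x̄ᵢ)² = 465.157
MSB = 1375.121/2 = 687.5603; MSW = 465.157/15 = 31.0105
F = MSB/MSW = 22.1719
df = (2, 15)
p-value (upper-tail) = 0.00003
At α=0.05: p < α → reject H₀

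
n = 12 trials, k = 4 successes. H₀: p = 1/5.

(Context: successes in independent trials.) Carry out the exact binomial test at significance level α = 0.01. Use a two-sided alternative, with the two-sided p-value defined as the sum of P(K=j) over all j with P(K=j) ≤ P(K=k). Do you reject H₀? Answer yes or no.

reject H₀: no

Exact binomial: n=12, k=4, p₀=1/5=0.2000
P(X=j) = C(n,j)·p₀^j·(1−p₀)^(n−j); p = Σ P(X=j) over j with P(X=j) ≤ P(X=4)
p-value (two-sided) = 0.27415
At α=0.01: p ≥ α → fail to reject H₀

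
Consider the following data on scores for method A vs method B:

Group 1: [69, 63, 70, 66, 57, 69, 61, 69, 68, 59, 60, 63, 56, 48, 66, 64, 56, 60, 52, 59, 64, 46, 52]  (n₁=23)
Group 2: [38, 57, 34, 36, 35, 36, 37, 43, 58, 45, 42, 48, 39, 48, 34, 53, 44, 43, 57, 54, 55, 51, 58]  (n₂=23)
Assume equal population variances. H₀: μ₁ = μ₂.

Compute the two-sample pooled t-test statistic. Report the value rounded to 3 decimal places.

x̄₁=60.739, s₁=6.837, n₁=23
x̄₂=45.435, s₂=8.506, n₂=23
s_p² = [22·6.837² + 22·8.506²]/44 = 59.5474
SE = √(s_p²·(1/23+1/23)) = 2.2755
t = (60.739−45.435)/2.2755 = 6.7256
df = 44

test statistic = 6.726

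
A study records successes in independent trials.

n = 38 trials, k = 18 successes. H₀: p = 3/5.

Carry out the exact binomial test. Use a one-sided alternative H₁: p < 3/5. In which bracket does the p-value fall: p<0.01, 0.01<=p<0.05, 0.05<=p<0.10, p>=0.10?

p-value bracket: 0.05<=p<0.10

Exact binomial: n=38, k=18, p₀=3/5=0.6000
P(X≤18) from Σ C(n,i)·p₀^i·(1−p₀)^(n−i)
p-value (one-sided, H₁ less) = 0.07838
→ bracket: 0.05<=p<0.10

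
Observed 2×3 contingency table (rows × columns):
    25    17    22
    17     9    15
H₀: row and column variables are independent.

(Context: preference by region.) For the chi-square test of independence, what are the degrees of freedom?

df = (r−1)(c−1) = (2−1)·(3−1) = 2

degrees of freedom = 2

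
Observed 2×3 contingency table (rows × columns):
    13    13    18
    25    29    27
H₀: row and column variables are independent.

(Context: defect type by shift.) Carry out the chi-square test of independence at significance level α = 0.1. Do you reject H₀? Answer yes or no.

reject H₀: no

Row totals [44, 81], col totals [38, 42, 45], n=125
χ² = (13−13.38)²/13.38 + (13−14.78)²/14.78 + (18−15.84)²/15.84 + (25−24.62)²/24.62 + (29−27.22)²/27.22 + (27−29.16)²/29.16 = 0.8031
df = 2
p-value (upper-tail) = 0.66929
At α=0.1: p ≥ α → fail to reject H₀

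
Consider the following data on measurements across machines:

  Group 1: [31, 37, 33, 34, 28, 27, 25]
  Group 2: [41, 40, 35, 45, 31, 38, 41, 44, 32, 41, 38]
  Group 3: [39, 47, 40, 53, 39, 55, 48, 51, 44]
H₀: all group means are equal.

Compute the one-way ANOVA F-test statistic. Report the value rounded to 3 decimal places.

Group means [30.71, 38.73, 46.22], grand mean 39.148
SSB = Σnᵢ(x̄ᵢ−x̄)² = 950.241; SSW = ΣΣ(x−x̄ᵢ)² = 611.166
MSB = 950.241/2 = 475.1207; MSW = 611.166/24 = 25.4652
F = MSB/MSW = 18.6576
df = (2, 24)

test statistic = 18.658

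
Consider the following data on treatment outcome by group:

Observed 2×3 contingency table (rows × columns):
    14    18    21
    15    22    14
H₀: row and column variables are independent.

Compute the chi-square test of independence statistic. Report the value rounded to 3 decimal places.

test statistic = 1.797

Row totals [53, 51], col totals [29, 40, 35], n=104
χ² = (14−14.78)²/14.78 + (18−20.38)²/20.38 + (21−17.84)²/17.84 + (15−14.22)²/14.22 + (22−19.62)²/19.62 + (14−17.16)²/17.16 = 1.7967
df = 2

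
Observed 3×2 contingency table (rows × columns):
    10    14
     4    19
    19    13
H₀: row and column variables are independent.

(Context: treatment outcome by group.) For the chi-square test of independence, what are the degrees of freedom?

df = (r−1)(c−1) = (3−1)·(2−1) = 2

degrees of freedom = 2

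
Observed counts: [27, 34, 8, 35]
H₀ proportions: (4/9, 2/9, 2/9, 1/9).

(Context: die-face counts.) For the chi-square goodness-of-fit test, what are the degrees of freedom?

df = k − 1 = 4 − 1 = 3

degrees of freedom = 3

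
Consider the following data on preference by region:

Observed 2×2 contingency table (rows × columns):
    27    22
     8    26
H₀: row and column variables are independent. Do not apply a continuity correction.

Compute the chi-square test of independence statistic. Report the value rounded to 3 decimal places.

test statistic = 8.205

Row totals [49, 34], col totals [35, 48], n=83
χ² = (27−20.66)²/20.66 + (22−28.34)²/28.34 + (8−14.34)²/14.34 + (26−19.66)²/19.66 = 8.2047
df = 1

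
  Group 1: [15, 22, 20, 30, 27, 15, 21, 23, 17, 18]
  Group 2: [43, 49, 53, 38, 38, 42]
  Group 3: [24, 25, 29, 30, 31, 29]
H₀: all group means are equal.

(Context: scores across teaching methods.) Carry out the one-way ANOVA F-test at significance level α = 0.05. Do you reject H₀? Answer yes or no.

Group means [20.80, 43.83, 28.00], grand mean 29.045
SSB = Σnᵢ(x̄ᵢ−x̄)² = 1998.521; SSW = ΣΣ(x−x̄ᵢ)² = 442.433
MSB = 1998.521/2 = 999.2606; MSW = 442.433/19 = 23.2860
F = MSB/MSW = 42.9126
df = (2, 19)
p-value (upper-tail) = 0.00000
At α=0.05: p < α → reject H₀

reject H₀: yes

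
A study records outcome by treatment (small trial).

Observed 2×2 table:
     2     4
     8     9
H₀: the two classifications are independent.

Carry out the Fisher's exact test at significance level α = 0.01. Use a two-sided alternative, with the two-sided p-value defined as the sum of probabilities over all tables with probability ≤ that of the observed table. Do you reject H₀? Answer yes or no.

Margins: r₁=6, r₂=17, c₁=10, c₂=13, n=23
p_obs = C(6,2)·C(17,8)/C(23,10); sum pmf over tables with pmf ≤ p_obs
p-value (two-sided) = 0.66002
At α=0.01: p ≥ α → fail to reject H₀

reject H₀: no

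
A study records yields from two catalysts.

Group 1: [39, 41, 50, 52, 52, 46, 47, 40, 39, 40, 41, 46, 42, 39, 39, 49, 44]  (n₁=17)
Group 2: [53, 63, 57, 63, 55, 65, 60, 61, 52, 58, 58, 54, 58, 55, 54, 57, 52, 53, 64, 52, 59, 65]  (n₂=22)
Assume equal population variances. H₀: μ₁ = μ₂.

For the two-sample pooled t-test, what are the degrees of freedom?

df = n₁ + n₂ − 2 = 17 + 22 − 2 = 37

degrees of freedom = 37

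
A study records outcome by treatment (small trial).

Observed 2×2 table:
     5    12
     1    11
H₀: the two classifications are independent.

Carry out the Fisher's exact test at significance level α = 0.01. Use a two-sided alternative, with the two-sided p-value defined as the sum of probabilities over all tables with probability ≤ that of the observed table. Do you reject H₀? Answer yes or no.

Margins: r₁=17, r₂=12, c₁=6, c₂=23, n=29
p_obs = C(17,5)·C(12,1)/C(29,6); sum pmf over tables with pmf ≤ p_obs
p-value (two-sided) = 0.35439
At α=0.01: p ≥ α → fail to reject H₀

reject H₀: no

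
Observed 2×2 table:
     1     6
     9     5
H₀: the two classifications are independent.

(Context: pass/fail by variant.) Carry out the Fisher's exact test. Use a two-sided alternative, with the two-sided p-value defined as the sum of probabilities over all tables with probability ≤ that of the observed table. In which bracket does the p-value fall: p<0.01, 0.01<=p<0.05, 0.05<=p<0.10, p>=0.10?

p-value bracket: 0.05<=p<0.10

Margins: r₁=7, r₂=14, c₁=10, c₂=11, n=21
p_obs = C(7,1)·C(14,9)/C(21,10); sum pmf over tables with pmf ≤ p_obs
p-value (two-sided) = 0.06347
→ bracket: 0.05<=p<0.10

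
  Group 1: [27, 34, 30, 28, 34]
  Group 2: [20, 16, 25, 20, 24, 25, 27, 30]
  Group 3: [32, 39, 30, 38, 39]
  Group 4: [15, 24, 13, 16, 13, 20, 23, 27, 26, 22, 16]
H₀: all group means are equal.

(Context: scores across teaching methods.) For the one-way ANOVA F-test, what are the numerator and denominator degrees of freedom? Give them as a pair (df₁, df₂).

degrees of freedom = [3, 25]

k = 4 groups, N = 29 total
df = (k−1, N−k) = (4−1, 29−4) = (3, 25)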